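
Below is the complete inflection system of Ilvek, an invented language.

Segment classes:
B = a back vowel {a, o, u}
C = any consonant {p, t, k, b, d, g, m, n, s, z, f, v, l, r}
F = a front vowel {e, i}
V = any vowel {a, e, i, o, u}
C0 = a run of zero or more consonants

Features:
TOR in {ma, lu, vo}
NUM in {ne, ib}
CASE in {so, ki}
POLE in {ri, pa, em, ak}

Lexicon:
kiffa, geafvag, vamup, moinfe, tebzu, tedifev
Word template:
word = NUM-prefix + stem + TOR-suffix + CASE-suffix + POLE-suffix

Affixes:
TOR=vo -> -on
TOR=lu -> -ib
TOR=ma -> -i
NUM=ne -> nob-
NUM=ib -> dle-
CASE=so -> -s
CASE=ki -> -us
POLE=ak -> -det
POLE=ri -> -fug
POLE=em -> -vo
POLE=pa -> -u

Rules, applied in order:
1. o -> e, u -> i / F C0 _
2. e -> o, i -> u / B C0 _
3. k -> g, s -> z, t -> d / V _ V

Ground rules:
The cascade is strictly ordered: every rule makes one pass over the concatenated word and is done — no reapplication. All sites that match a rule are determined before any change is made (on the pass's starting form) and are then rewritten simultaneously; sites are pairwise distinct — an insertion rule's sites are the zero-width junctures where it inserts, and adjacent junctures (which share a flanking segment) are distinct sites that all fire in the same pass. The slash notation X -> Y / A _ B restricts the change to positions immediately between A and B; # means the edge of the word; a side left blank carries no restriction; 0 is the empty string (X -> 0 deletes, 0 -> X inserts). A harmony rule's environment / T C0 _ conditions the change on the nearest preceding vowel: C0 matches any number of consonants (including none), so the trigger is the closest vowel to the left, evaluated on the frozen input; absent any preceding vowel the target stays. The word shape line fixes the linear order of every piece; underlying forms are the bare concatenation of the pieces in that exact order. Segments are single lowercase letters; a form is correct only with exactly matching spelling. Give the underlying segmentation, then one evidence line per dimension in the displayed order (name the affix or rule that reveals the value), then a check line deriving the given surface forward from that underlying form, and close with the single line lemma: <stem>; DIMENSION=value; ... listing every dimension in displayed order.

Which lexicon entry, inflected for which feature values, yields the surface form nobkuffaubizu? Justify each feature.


underlying: nob-kiffa-ib-us-u
TOR=lu - signalled by the affix -ib
NUM=ne - signalled by the affix nob-
CASE=ki - signalled by the affix -us
POLE=pa - signalled by the affix -u
check: nobkiffaibusu -> nobkiffaibisu -> nobkuffaubisu -> nobkuffaubizu
lemma: kiffa; TOR=lu; NUM=ne; CASE=ki; POLE=pa


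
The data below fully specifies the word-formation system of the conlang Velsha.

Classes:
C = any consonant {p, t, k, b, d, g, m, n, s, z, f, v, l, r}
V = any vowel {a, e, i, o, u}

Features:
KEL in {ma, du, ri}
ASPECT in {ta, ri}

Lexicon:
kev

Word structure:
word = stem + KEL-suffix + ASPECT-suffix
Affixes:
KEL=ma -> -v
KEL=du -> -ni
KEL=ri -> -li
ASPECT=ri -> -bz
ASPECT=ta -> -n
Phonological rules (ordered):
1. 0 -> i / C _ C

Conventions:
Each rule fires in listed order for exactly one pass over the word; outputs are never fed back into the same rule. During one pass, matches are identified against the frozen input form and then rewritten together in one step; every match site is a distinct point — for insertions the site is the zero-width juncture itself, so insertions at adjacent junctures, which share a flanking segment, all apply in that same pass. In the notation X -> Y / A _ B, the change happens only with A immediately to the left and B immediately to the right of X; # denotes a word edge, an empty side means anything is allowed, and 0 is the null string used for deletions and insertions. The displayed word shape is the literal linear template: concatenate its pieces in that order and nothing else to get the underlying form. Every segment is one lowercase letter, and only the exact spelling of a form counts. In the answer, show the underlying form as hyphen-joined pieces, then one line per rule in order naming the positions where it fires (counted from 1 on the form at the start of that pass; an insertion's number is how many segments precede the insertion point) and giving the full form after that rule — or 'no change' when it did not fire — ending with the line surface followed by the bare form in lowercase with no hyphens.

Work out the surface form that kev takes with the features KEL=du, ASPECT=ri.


underlying: kev-ni-bz
1. 0 -> i / C _ C: inserts after position(s) 3, 6: kevinibiz
surface: kevinibiz


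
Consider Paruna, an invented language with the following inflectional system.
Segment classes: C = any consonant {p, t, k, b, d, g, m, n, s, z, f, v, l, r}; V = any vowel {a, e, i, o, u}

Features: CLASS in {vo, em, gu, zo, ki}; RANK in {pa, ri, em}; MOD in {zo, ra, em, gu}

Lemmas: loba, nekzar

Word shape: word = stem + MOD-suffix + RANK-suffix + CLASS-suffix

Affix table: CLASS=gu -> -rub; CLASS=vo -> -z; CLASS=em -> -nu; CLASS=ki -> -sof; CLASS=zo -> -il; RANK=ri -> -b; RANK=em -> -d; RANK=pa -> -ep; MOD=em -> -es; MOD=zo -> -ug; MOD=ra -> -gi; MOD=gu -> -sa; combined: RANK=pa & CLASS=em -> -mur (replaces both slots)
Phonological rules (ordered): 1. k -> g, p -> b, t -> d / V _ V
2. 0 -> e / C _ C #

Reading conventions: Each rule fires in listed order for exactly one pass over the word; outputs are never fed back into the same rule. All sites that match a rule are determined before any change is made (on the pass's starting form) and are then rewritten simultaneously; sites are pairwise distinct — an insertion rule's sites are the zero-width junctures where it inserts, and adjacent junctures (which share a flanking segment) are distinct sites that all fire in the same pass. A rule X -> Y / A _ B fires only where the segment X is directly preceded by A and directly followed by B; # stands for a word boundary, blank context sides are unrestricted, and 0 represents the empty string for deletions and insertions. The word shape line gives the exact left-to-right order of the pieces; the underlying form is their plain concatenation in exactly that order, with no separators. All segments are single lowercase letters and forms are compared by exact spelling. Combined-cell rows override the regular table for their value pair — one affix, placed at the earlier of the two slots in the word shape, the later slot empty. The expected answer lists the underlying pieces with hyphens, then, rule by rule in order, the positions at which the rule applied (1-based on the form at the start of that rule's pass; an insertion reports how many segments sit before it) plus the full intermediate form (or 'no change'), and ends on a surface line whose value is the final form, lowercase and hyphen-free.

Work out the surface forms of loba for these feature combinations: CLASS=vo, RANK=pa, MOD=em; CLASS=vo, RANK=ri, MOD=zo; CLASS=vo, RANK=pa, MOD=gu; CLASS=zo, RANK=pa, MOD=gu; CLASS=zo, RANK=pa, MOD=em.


cell CLASS=vo, RANK=pa, MOD=em:
underlying: loba-es-ep-z
1. k -> g, p -> b, t -> d / V _ V: no change
2. 0 -> e / C _ C #: inserts after position(s) 8: lobaesepez
surface: lobaesepez

cell CLASS=vo, RANK=ri, MOD=zo:
underlying: loba-ug-b-z
1. k -> g, p -> b, t -> d / V _ V: no change
2. 0 -> e / C _ C #: inserts after position(s) 7: lobaugbez
surface: lobaugbez

cell CLASS=vo, RANK=pa, MOD=gu:
underlying: loba-sa-ep-z
1. k -> g, p -> b, t -> d / V _ V: no change
2. 0 -> e / C _ C #: inserts after position(s) 8: lobasaepez
surface: lobasaepez

cell CLASS=zo, RANK=pa, MOD=gu:
underlying: loba-sa-ep-il
1. k -> g, p -> b, t -> d / V _ V: fires at position(s) 8: lobasaebil
2. 0 -> e / C _ C #: no change
surface: lobasaebil

cell CLASS=zo, RANK=pa, MOD=em:
underlying: loba-es-ep-il
1. k -> g, p -> b, t -> d / V _ V: fires at position(s) 8: lobaesebil
2. 0 -> e / C _ C #: no change
surface: lobaesebil


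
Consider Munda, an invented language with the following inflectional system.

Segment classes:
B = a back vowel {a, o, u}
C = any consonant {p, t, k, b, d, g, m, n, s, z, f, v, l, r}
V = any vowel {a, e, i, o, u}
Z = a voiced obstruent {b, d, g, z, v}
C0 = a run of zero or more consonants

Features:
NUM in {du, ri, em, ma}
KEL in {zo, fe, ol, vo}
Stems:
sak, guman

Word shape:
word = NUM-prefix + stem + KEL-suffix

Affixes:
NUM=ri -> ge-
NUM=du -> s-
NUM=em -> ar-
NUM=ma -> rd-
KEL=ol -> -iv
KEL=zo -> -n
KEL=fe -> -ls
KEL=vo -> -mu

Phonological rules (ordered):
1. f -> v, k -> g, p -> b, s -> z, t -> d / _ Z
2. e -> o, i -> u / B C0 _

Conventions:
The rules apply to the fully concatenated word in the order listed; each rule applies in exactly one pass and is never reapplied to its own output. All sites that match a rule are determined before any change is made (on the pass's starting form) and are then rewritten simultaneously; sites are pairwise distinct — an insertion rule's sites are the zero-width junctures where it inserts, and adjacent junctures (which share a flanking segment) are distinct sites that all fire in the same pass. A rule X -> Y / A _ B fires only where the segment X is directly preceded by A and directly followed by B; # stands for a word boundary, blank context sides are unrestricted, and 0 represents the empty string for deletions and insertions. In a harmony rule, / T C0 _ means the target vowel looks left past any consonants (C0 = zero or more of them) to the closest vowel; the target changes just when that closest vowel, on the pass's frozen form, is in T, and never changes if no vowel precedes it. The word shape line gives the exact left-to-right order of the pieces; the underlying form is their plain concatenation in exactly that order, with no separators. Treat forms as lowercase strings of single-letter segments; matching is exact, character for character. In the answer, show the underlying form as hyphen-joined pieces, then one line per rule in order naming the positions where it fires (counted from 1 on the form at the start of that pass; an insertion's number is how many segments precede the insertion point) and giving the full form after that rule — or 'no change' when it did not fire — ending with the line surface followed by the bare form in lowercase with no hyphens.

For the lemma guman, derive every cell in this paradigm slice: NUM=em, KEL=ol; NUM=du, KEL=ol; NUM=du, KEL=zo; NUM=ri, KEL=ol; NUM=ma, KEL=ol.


cell NUM=em, KEL=ol:
underlying: ar-guman-iv
1. f -> v, k -> g, p -> b, s -> z, t -> d / _ Z: no change
2. e -> o, i -> u / B C0 _: fires at position(s) 8: argumanuv
surface: argumanuv

cell NUM=du, KEL=ol:
underlying: s-guman-iv
1. f -> v, k -> g, p -> b, s -> z, t -> d / _ Z: fires at position(s) 1: zgumaniv
2. e -> o, i -> u / B C0 _: fires at position(s) 7: zgumanuv
surface: zgumanuv

cell NUM=du, KEL=zo:
underlying: s-guman-n
1. f -> v, k -> g, p -> b, s -> z, t -> d / _ Z: fires at position(s) 1: zgumann
2. e -> o, i -> u / B C0 _: no change
surface: zgumann

cell NUM=ri, KEL=ol:
underlying: ge-guman-iv
1. f -> v, k -> g, p -> b, s -> z, t -> d / _ Z: no change
2. e -> o, i -> u / B C0 _: fires at position(s) 8: gegumanuv
surface: gegumanuv

cell NUM=ma, KEL=ol:
underlying: rd-guman-iv
1. f -> v, k -> g, p -> b, s -> z, t -> d / _ Z: no change
2. e -> o, i -> u / B C0 _: fires at position(s) 8: rdgumanuv
surface: rdgumanuv


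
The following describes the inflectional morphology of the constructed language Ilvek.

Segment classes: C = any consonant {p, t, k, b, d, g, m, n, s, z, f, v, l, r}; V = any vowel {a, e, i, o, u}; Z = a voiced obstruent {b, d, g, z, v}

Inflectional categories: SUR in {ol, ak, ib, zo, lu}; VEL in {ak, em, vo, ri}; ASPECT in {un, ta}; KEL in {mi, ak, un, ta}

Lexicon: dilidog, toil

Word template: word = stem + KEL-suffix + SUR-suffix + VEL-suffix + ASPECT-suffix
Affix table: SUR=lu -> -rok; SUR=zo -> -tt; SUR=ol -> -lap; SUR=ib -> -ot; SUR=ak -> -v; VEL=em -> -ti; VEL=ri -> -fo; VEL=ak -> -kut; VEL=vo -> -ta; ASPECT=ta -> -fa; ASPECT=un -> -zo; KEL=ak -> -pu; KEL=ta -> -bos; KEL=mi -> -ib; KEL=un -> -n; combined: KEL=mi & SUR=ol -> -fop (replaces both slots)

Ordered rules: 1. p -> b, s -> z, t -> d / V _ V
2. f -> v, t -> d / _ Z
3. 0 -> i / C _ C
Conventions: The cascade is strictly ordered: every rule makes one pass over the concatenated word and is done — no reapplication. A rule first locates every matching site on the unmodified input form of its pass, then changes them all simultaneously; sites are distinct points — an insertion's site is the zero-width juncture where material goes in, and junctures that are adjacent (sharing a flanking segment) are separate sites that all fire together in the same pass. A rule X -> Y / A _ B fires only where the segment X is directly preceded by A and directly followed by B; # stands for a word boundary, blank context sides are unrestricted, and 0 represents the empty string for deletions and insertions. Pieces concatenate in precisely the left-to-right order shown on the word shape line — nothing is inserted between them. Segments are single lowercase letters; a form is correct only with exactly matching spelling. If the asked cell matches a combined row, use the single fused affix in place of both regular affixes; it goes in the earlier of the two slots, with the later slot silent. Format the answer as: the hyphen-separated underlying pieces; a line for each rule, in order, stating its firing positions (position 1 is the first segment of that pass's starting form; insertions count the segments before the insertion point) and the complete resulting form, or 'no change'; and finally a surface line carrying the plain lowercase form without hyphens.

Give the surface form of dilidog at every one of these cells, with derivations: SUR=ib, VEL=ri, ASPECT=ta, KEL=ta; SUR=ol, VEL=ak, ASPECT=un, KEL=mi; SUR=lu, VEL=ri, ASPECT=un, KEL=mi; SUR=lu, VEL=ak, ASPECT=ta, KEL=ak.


cell SUR=ib, VEL=ri, ASPECT=ta, KEL=ta:
underlying: dilidog-bos-ot-fo-fa
1. p -> b, s -> z, t -> d / V _ V: fires at position(s) 10: dilidogbozotfofa
2. f -> v, t -> d / _ Z: no change
3. 0 -> i / C _ C: inserts after position(s) 7, 12: dilidogibozotifofa
surface: dilidogibozotifofa

cell SUR=ol, VEL=ak, ASPECT=un, KEL=mi:
underlying: dilidog-fop-kut-zo
1. p -> b, s -> z, t -> d / V _ V: no change
2. f -> v, t -> d / _ Z: fires at position(s) 13: dilidogfopkudzo
3. 0 -> i / C _ C: inserts after position(s) 7, 10, 13: dilidogifopikudizo
surface: dilidogifopikudizo

cell SUR=lu, VEL=ri, ASPECT=un, KEL=mi:
underlying: dilidog-ib-rok-fo-zo
1. p -> b, s -> z, t -> d / V _ V: no change
2. f -> v, t -> d / _ Z: no change
3. 0 -> i / C _ C: inserts after position(s) 9, 12: dilidogibirokifozo
surface: dilidogibirokifozo

cell SUR=lu, VEL=ak, ASPECT=ta, KEL=ak:
underlying: dilidog-pu-rok-kut-fa
1. p -> b, s -> z, t -> d / V _ V: no change
2. f -> v, t -> d / _ Z: no change
3. 0 -> i / C _ C: inserts after position(s) 7, 12, 15: dilidogipurokikutifa
surface: dilidogipurokikutifa


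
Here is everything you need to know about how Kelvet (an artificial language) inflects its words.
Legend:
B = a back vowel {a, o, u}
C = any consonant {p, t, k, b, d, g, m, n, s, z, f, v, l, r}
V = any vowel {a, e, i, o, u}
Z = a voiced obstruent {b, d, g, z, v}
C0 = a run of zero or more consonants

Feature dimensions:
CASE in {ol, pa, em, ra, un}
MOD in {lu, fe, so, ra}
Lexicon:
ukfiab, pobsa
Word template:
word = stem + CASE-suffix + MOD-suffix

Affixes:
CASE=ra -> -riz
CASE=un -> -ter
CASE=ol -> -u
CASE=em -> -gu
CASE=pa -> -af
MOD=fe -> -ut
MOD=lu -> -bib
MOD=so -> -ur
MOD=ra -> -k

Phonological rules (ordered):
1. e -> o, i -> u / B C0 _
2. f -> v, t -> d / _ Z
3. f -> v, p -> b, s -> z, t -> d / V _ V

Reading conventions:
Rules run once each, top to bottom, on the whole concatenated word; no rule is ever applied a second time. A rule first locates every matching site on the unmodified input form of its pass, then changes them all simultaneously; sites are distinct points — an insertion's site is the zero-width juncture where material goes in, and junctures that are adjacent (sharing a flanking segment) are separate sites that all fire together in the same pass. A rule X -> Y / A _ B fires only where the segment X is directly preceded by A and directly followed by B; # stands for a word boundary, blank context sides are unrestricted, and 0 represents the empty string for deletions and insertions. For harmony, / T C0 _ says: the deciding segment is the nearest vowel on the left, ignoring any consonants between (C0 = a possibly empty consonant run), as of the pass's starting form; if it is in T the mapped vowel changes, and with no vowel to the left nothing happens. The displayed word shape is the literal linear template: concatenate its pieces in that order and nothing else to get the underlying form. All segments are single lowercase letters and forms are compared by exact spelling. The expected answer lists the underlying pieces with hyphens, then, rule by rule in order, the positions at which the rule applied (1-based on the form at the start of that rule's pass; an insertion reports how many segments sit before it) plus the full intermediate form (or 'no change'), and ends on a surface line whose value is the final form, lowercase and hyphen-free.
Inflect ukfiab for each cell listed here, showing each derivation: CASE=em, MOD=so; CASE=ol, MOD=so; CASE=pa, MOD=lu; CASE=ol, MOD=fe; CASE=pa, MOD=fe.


cell CASE=em, MOD=so:
underlying: ukfiab-gu-ur
1. e -> o, i -> u / B C0 _: fires at position(s) 4: ukfuabguur
2. f -> v, t -> d / _ Z: no change
3. f -> v, p -> b, s -> z, t -> d / V _ V: no change
surface: ukfuabguur

cell CASE=ol, MOD=so:
underlying: ukfiab-u-ur
1. e -> o, i -> u / B C0 _: fires at position(s) 4: ukfuabuur
2. f -> v, t -> d / _ Z: no change
3. f -> v, p -> b, s -> z, t -> d / V _ V: no change
surface: ukfuabuur

cell CASE=pa, MOD=lu:
underlying: ukfiab-af-bib
1. e -> o, i -> u / B C0 _: fires at position(s) 4, 10: ukfuabafbub
2. f -> v, t -> d / _ Z: fires at position(s) 8: ukfuabavbub
3. f -> v, p -> b, s -> z, t -> d / V _ V: no change
surface: ukfuabavbub

cell CASE=ol, MOD=fe:
underlying: ukfiab-u-ut
1. e -> o, i -> u / B C0 _: fires at position(s) 4: ukfuabuut
2. f -> v, t -> d / _ Z: no change
3. f -> v, p -> b, s -> z, t -> d / V _ V: no change
surface: ukfuabuut

cell CASE=pa, MOD=fe:
underlying: ukfiab-af-ut
1. e -> o, i -> u / B C0 _: fires at position(s) 4: ukfuabafut
2. f -> v, t -> d / _ Z: no change
3. f -> v, p -> b, s -> z, t -> d / V _ V: fires at position(s) 8: ukfuabavut
surface: ukfuabavut


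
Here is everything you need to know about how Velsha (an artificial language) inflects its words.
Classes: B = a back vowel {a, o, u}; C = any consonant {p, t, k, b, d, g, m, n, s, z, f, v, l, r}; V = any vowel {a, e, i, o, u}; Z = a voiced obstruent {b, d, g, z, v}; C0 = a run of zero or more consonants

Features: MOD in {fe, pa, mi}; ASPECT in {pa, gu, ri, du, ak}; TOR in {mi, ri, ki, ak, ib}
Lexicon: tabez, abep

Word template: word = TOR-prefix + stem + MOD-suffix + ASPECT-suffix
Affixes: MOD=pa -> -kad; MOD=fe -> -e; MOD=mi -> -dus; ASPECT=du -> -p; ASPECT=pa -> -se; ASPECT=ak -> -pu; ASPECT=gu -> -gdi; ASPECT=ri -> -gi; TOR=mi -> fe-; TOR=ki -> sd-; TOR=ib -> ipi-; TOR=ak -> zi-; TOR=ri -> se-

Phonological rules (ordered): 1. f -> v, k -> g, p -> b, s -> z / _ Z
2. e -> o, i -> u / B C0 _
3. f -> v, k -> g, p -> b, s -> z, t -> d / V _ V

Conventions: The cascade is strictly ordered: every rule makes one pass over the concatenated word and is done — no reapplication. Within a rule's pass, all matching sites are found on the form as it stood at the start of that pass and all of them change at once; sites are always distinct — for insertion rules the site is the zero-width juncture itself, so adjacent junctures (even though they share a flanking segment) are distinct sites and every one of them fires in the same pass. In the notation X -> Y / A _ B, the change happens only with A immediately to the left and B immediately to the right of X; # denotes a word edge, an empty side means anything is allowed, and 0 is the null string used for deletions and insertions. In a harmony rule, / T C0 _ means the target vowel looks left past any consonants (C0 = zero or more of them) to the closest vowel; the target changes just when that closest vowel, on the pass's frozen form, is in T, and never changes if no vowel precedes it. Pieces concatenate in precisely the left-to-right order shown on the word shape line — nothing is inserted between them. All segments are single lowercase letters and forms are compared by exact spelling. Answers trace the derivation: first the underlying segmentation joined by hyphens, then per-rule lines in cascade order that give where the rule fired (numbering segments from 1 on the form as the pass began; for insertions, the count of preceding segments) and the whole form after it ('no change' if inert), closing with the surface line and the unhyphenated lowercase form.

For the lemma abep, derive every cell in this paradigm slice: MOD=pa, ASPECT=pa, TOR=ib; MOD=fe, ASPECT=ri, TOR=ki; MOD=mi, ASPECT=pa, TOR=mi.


cell MOD=pa, ASPECT=pa, TOR=ib:
underlying: ipi-abep-kad-se
1. f -> v, k -> g, p -> b, s -> z / _ Z: no change
2. e -> o, i -> u / B C0 _: fires at position(s) 6, 12: ipiabopkadso
3. f -> v, k -> g, p -> b, s -> z, t -> d / V _ V: fires at position(s) 2: ibiabopkadso
surface: ibiabopkadso

cell MOD=fe, ASPECT=ri, TOR=ki:
underlying: sd-abep-e-gi
1. f -> v, k -> g, p -> b, s -> z / _ Z: fires at position(s) 1: zdabepegi
2. e -> o, i -> u / B C0 _: fires at position(s) 5: zdabopegi
3. f -> v, k -> g, p -> b, s -> z, t -> d / V _ V: fires at position(s) 6: zdabobegi
surface: zdabobegi

cell MOD=mi, ASPECT=pa, TOR=mi:
underlying: fe-abep-dus-se
1. f -> v, k -> g, p -> b, s -> z / _ Z: fires at position(s) 6: feabebdusse
2. e -> o, i -> u / B C0 _: fires at position(s) 5, 11: feabobdusso
3. f -> v, k -> g, p -> b, s -> z, t -> d / V _ V: no change
surface: feabobdusso


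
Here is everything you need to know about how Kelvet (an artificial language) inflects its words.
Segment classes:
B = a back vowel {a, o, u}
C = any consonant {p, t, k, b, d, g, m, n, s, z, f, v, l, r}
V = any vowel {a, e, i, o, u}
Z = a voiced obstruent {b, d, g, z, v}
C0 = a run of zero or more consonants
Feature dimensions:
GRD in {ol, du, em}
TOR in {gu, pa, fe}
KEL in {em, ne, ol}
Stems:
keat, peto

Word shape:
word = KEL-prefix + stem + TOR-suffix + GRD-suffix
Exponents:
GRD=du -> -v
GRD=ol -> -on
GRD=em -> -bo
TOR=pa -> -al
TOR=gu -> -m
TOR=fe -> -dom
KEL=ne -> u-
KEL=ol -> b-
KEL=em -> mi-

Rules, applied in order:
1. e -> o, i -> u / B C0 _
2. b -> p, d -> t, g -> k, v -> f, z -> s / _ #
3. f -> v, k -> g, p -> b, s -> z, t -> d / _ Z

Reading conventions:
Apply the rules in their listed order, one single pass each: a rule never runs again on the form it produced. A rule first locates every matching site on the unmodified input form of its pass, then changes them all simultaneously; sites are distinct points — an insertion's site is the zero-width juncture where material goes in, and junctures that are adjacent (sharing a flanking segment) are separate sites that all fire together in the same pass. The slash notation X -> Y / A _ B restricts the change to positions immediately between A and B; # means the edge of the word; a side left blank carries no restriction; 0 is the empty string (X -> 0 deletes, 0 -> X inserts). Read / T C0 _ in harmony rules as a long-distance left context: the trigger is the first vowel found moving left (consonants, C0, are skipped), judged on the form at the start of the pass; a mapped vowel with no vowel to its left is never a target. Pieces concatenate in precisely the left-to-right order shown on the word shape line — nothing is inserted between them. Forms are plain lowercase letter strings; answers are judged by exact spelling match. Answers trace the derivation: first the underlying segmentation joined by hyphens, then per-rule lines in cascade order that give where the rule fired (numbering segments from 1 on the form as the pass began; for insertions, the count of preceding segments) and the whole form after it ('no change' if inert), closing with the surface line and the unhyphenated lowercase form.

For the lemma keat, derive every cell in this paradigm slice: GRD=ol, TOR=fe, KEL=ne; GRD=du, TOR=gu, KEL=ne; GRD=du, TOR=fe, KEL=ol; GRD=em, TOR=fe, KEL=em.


cell GRD=ol, TOR=fe, KEL=ne:
underlying: u-keat-dom-on
1. e -> o, i -> u / B C0 _: fires at position(s) 3: ukoatdomon
2. b -> p, d -> t, g -> k, v -> f, z -> s / _ #: no change
3. f -> v, k -> g, p -> b, s -> z, t -> d / _ Z: fires at position(s) 5: ukoaddomon
surface: ukoaddomon

cell GRD=du, TOR=gu, KEL=ne:
underlying: u-keat-m-v
1. e -> o, i -> u / B C0 _: fires at position(s) 3: ukoatmv
2. b -> p, d -> t, g -> k, v -> f, z -> s / _ #: fires at position(s) 7: ukoatmf
3. f -> v, k -> g, p -> b, s -> z, t -> d / _ Z: no change
surface: ukoatmf

cell GRD=du, TOR=fe, KEL=ol:
underlying: b-keat-dom-v
1. e -> o, i -> u / B C0 _: no change
2. b -> p, d -> t, g -> k, v -> f, z -> s / _ #: fires at position(s) 9: bkeatdomf
3. f -> v, k -> g, p -> b, s -> z, t -> d / _ Z: fires at position(s) 5: bkeaddomf
surface: bkeaddomf

cell GRD=em, TOR=fe, KEL=em:
underlying: mi-keat-dom-bo
1. e -> o, i -> u / B C0 _: no change
2. b -> p, d -> t, g -> k, v -> f, z -> s / _ #: no change
3. f -> v, k -> g, p -> b, s -> z, t -> d / _ Z: fires at position(s) 6: mikeaddombo
surface: mikeaddombo


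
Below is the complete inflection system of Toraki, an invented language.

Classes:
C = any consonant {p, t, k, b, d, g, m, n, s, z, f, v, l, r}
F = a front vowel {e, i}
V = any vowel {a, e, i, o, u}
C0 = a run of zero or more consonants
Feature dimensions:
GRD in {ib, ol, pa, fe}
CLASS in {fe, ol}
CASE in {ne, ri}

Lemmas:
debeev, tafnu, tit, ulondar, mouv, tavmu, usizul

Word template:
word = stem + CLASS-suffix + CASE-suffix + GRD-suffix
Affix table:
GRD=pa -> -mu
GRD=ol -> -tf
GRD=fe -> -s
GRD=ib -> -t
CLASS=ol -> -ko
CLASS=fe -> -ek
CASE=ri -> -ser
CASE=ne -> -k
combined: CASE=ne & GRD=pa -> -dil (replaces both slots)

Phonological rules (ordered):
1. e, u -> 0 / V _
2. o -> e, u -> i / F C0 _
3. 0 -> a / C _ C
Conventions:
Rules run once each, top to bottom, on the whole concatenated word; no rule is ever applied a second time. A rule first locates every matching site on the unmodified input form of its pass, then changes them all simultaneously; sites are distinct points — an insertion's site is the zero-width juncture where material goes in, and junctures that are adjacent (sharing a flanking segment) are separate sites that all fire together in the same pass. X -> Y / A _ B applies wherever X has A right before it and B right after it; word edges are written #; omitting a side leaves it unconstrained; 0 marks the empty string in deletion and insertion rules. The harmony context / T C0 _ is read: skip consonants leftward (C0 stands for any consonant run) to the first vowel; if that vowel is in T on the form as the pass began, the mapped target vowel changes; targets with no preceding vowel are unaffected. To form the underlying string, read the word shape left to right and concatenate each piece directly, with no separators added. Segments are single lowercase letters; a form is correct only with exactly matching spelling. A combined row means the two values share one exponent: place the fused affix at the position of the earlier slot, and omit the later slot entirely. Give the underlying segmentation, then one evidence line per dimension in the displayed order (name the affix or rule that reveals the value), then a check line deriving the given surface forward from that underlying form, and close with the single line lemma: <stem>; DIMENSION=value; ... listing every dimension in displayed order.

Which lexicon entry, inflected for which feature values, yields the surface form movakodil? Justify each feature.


underlying: mouv-ko-dil
GRD=pa - signalled by the combined affix row
CLASS=ol - signalled by the affix -ko
CASE=ne - signalled by the combined affix row
check: mouvkodil -> movkodil -> movkodil -> movakodil
lemma: mouv; GRD=pa; CLASS=ol; CASE=ne


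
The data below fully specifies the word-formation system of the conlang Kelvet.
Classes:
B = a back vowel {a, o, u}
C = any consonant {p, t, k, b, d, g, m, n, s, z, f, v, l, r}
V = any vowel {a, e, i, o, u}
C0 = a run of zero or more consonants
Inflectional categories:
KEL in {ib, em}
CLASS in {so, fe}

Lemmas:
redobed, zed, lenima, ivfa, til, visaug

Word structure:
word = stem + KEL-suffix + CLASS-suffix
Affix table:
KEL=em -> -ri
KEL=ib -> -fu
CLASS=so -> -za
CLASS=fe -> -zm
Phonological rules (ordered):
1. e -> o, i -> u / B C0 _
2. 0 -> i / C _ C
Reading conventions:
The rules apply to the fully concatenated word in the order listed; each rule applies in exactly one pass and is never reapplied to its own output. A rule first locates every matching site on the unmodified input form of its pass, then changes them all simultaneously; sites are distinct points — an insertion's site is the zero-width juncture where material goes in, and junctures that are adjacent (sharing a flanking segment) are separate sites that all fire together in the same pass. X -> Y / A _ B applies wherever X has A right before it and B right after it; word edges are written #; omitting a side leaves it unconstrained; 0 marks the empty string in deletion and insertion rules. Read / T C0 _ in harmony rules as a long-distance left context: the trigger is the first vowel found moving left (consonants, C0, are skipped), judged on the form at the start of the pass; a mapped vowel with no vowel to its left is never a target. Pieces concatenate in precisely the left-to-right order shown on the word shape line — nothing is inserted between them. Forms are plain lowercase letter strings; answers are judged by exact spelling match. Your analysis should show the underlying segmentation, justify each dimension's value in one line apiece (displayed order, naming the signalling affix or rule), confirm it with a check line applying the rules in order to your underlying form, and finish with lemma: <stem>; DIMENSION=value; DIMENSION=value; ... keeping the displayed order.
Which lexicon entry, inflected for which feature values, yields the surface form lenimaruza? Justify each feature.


underlying: lenima-ri-za
KEL=em - signalled by the affix -ri
CLASS=so - signalled by the affix -za
check: lenimariza -> lenimaruza -> lenimaruza
lemma: lenima; KEL=em; CLASS=so


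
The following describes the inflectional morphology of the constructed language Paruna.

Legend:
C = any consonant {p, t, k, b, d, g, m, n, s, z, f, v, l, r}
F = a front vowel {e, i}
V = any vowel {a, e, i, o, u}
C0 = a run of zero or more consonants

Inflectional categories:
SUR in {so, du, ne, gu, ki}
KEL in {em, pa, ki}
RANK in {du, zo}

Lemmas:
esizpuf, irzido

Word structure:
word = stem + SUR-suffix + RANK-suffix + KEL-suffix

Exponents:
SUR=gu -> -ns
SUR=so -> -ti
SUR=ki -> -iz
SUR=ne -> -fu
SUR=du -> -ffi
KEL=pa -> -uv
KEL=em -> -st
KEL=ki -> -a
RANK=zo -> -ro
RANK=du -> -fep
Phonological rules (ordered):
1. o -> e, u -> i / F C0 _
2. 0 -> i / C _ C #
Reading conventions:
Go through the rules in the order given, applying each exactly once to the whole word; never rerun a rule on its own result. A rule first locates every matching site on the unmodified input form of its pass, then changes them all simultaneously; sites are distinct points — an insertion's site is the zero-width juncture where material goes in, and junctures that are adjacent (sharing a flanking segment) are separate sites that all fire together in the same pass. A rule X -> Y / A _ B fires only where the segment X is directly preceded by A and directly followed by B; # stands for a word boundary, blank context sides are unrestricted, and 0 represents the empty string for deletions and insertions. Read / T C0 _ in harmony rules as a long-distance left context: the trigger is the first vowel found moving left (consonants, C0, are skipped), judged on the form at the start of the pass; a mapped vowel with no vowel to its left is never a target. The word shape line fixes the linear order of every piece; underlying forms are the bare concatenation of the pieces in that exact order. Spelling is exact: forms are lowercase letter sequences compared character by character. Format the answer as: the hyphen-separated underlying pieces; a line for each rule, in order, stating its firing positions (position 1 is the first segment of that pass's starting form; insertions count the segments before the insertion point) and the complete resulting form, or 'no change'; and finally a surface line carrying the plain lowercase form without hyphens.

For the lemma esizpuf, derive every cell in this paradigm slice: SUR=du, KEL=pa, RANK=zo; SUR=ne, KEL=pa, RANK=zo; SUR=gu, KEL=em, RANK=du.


cell SUR=du, KEL=pa, RANK=zo:
underlying: esizpuf-ffi-ro-uv
1. o -> e, u -> i / F C0 _: fires at position(s) 6, 12: esizpifffireuv
2. 0 -> i / C _ C #: no change
surface: esizpifffireuv

cell SUR=ne, KEL=pa, RANK=zo:
underlying: esizpuf-fu-ro-uv
1. o -> e, u -> i / F C0 _: fires at position(s) 6: esizpiffurouv
2. 0 -> i / C _ C #: no change
surface: esizpiffurouv

cell SUR=gu, KEL=em, RANK=du:
underlying: esizpuf-ns-fep-st
1. o -> e, u -> i / F C0 _: fires at position(s) 6: esizpifnsfepst
2. 0 -> i / C _ C #: inserts after position(s) 13: esizpifnsfepsit
surface: esizpifnsfepsit


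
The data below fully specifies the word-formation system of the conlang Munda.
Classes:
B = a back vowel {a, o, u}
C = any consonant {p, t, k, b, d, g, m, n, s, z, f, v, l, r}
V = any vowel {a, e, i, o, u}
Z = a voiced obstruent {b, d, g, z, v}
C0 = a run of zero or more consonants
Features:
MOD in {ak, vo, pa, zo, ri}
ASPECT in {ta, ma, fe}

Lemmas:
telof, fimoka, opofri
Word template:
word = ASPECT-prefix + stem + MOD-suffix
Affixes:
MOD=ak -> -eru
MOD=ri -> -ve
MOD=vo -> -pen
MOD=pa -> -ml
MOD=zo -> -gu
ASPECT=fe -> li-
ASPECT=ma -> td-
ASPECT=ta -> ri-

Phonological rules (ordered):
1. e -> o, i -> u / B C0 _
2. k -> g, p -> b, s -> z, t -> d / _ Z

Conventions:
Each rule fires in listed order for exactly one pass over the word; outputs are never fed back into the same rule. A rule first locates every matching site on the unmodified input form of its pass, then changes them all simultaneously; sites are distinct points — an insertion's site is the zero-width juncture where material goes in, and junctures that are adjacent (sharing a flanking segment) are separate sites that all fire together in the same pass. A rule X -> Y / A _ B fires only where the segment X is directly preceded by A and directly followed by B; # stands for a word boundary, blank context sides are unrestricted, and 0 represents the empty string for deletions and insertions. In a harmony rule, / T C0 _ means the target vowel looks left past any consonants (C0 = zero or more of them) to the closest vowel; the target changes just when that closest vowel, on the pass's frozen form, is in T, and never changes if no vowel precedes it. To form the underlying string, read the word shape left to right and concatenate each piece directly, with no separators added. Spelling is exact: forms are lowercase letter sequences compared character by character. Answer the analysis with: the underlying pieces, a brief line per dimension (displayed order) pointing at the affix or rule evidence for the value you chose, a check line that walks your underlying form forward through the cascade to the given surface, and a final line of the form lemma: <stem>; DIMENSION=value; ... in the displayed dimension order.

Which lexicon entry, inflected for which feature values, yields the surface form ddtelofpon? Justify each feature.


underlying: td-telof-pen
MOD=vo - signalled by the affix -pen
ASPECT=ma - signalled by the affix td-
check: tdtelofpen -> tdtelofpon -> ddtelofpon
lemma: telof; MOD=vo; ASPECT=ma


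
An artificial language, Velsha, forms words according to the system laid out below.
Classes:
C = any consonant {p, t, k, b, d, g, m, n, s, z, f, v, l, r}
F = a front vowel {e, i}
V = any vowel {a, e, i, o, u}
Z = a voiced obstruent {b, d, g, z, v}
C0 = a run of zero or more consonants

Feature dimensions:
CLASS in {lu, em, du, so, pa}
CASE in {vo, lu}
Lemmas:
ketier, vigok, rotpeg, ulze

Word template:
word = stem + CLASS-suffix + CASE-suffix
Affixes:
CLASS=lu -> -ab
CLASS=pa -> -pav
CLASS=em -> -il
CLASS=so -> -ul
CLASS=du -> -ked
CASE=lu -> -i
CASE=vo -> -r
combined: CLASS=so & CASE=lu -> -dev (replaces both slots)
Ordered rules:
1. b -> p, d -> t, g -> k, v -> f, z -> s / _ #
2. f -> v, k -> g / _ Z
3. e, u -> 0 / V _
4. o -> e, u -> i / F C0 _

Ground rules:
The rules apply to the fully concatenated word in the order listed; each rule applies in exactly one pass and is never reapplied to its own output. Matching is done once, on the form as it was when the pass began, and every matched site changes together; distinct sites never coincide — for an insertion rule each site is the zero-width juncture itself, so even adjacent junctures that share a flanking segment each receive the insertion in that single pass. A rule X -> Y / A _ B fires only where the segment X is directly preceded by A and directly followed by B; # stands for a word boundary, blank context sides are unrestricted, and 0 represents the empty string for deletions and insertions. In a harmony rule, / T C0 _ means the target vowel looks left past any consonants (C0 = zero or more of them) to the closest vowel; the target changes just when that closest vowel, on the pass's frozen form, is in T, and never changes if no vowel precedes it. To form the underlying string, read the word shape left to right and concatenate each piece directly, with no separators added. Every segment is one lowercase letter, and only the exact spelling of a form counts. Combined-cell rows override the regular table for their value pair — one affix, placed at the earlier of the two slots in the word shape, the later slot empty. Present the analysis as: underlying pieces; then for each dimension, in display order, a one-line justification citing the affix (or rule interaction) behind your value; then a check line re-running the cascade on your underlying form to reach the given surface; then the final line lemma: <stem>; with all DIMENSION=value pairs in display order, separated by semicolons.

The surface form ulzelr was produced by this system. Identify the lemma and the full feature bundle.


underlying: ulze-ul-r
CLASS=so - signalled by the affix -ul
CASE=vo - signalled by the affix -r
check: ulzeulr -> ulzeulr -> ulzeulr -> ulzelr -> ulzelr
lemma: ulze; CLASS=so; CASE=vo


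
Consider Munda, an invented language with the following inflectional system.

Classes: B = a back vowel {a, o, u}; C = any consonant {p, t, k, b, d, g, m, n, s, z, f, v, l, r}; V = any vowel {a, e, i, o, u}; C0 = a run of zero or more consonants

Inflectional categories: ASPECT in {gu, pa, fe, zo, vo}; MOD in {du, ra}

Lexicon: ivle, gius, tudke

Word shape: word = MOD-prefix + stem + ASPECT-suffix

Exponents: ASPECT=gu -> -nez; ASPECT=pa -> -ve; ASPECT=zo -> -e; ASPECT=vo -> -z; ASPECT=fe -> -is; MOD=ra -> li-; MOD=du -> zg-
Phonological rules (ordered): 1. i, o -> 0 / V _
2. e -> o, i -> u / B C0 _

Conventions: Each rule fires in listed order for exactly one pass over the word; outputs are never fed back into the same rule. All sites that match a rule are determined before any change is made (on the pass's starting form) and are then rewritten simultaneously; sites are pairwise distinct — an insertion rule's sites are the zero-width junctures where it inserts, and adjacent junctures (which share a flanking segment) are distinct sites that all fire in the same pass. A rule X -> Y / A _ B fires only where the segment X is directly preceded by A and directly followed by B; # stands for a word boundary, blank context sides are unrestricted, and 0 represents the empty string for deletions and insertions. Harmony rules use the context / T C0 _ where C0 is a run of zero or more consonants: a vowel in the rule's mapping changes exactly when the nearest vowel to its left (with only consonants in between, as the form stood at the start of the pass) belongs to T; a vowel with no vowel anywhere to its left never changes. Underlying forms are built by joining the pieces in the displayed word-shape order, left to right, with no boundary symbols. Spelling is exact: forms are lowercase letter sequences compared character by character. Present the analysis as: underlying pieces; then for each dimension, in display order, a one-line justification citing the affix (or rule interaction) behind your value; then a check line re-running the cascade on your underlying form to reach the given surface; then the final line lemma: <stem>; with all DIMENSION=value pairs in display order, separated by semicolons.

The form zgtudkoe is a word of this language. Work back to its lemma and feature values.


underlying: zg-tudke-e
ASPECT=zo - signalled by the affix -e
MOD=du - signalled by the affix zg-
check: zgtudkee -> zgtudkee -> zgtudkoe
lemma: tudke; ASPECT=zo; MOD=du
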